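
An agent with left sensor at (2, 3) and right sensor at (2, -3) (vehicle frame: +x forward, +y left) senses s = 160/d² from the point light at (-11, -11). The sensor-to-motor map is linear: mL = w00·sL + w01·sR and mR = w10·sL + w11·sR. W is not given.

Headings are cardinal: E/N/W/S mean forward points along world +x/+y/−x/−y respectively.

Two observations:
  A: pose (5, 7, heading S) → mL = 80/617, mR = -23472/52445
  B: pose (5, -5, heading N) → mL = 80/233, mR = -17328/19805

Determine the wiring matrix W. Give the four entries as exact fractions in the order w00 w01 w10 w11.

obs A: pose=(5,7,S) → sL=160/617, sR=32/85, mL=80/617, mR=-23472/52445
obs B: pose=(5,-5,N) → sL=160/233, sR=32/85, mL=80/233, mR=-17328/19805
sensor matrix S = [[160/617, 32/85], [160/233, 32/85]]; det S = -393216/2443937
solve [mL_A; mL_B] = S·[w00; w01] and [mR_A; mR_B] = S·[w10; w11]:
  w00 = 1/2, w01 = 0, w10 = -1, w11 = -1/2

1/2 0 -1 -1/2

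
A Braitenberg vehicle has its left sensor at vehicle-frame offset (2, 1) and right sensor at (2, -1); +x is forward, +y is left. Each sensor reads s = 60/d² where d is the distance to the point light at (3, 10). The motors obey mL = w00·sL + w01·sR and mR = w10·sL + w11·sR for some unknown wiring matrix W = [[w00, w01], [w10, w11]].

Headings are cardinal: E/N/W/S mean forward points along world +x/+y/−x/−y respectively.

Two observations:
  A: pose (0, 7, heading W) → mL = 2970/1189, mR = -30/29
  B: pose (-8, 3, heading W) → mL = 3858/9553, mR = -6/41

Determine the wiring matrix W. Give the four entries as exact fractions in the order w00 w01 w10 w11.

1 1/2 0 -1/2

obs A: pose=(0,7,W) → sL=60/41, sR=60/29, mL=2970/1189, mR=-30/29
obs B: pose=(-8,3,W) → sL=60/233, sR=12/41, mL=3858/9553, mR=-6/41
sensor matrix S = [[60/41, 60/29], [60/233, 12/41]]; det S = -1186560/11358517
solve [mL_A; mL_B] = S·[w00; w01] and [mR_A; mR_B] = S·[w10; w11]:
  w00 = 1, w01 = 1/2, w10 = 0, w11 = -1/2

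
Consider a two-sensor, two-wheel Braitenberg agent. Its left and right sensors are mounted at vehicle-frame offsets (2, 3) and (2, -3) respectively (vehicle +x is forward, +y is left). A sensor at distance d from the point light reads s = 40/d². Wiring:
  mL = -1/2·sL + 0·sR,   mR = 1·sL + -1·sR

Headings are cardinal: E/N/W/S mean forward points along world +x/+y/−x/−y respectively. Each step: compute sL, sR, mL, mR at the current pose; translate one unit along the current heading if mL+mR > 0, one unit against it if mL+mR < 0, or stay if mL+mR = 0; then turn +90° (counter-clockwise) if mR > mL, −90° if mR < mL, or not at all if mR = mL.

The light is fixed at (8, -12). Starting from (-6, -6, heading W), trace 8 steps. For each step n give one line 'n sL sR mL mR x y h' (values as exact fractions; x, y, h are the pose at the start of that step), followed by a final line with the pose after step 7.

n=0: pose=(-6,-6,W); sL=8/53, sR=40/337; mL=-4/53, mR=576/17861; mL+mR=-772/17861 → advance -1; mR−mL=1924/17861 → turn +1·90°
n=1: pose=(-5,-6,S); sL=10/29, sR=5/34; mL=-5/29, mR=195/986; mL+mR=25/986 → advance +1; mR−mL=365/986 → turn +1·90°
n=2: pose=(-5,-7,E); sL=8/37, sR=8/25; mL=-4/37, mR=-96/925; mL+mR=-196/925 → advance -1; mR−mL=4/925 → turn +1·90°
n=3: pose=(-6,-7,N); sL=20/169, sR=4/17; mL=-10/169, mR=-336/2873; mL+mR=-506/2873 → advance -1; mR−mL=-166/2873 → turn -1·90°
n=4: pose=(-6,-8,E); sL=40/193, sR=8/29; mL=-20/193, mR=-384/5597; mL+mR=-964/5597 → advance -1; mR−mL=196/5597 → turn +1·90°
n=5: pose=(-7,-8,N); sL=1/9, sR=2/9; mL=-1/18, mR=-1/9; mL+mR=-1/6 → advance -1; mR−mL=-1/18 → turn -1·90°
n=6: pose=(-7,-9,E); sL=8/41, sR=40/169; mL=-4/41, mR=-288/6929; mL+mR=-964/6929 → advance -1; mR−mL=388/6929 → turn +1·90°
n=7: pose=(-8,-9,N); sL=20/193, sR=20/97; mL=-10/193, mR=-1920/18721; mL+mR=-2890/18721 → advance -1; mR−mL=-950/18721 → turn -1·90°

0 8/53 40/337 -4/53 576/17861 -6 -6 W
1 10/29 5/34 -5/29 195/986 -5 -6 S
2 8/37 8/25 -4/37 -96/925 -5 -7 E
3 20/169 4/17 -10/169 -336/2873 -6 -7 N
4 40/193 8/29 -20/193 -384/5597 -6 -8 E
5 1/9 2/9 -1/18 -1/9 -7 -8 N
6 8/41 40/169 -4/41 -288/6929 -7 -9 E
7 20/193 20/97 -10/193 -1920/18721 -8 -9 N
final -8 -10 E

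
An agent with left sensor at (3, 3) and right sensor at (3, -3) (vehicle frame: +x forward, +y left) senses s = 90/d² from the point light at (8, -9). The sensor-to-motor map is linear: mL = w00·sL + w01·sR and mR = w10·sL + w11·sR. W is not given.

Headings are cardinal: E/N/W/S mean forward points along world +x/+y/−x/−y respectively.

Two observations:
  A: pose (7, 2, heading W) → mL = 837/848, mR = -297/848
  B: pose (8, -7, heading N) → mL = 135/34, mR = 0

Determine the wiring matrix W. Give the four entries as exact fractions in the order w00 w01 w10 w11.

1/2 1 -1/2 1/2

obs A: pose=(7,2,W) → sL=9/8, sR=45/106, mL=837/848, mR=-297/848
obs B: pose=(8,-7,N) → sL=45/17, sR=45/17, mL=135/34, mR=0
sensor matrix S = [[9/8, 45/106], [45/17, 45/17]]; det S = 13365/7208
solve [mL_A; mL_B] = S·[w00; w01] and [mR_A; mR_B] = S·[w10; w11]:
  w00 = 1/2, w01 = 1, w10 = -1/2, w11 = 1/2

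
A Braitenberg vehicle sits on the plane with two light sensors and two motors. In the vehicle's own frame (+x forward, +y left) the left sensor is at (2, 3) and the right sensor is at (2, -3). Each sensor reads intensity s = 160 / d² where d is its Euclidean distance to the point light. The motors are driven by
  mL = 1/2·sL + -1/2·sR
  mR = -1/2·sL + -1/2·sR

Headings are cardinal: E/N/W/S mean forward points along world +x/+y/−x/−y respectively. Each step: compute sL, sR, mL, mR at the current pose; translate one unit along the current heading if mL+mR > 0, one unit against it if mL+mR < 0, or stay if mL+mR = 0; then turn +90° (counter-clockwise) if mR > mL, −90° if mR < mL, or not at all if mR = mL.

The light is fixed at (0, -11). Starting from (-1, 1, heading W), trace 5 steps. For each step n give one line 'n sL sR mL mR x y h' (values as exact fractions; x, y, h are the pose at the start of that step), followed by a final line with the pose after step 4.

0 16/9 80/117 64/117 -16/13 -1 1 W
1 32/41 32/41 0 -32/41 0 1 N
2 4/5 40/17 -66/85 -134/85 0 0 E
3 32/17 160/97 192/1649 -2912/1649 -1 0 S
4 16/9 80/117 64/117 -16/13 -1 1 W
final 0 1 N

n=0: pose=(-1,1,W); sL=16/9, sR=80/117; mL=64/117, mR=-16/13; mL+mR=-80/117 → advance -1; mR−mL=-16/9 → turn -1·90°
n=1: pose=(0,1,N); sL=32/41, sR=32/41; mL=0, mR=-32/41; mL+mR=-32/41 → advance -1; mR−mL=-32/41 → turn -1·90°
n=2: pose=(0,0,E); sL=4/5, sR=40/17; mL=-66/85, mR=-134/85; mL+mR=-40/17 → advance -1; mR−mL=-4/5 → turn -1·90°
n=3: pose=(-1,0,S); sL=32/17, sR=160/97; mL=192/1649, mR=-2912/1649; mL+mR=-160/97 → advance -1; mR−mL=-32/17 → turn -1·90°
n=4: pose=(-1,1,W); sL=16/9, sR=80/117; mL=64/117, mR=-16/13; mL+mR=-80/117 → advance -1; mR−mL=-16/9 → turn -1·90°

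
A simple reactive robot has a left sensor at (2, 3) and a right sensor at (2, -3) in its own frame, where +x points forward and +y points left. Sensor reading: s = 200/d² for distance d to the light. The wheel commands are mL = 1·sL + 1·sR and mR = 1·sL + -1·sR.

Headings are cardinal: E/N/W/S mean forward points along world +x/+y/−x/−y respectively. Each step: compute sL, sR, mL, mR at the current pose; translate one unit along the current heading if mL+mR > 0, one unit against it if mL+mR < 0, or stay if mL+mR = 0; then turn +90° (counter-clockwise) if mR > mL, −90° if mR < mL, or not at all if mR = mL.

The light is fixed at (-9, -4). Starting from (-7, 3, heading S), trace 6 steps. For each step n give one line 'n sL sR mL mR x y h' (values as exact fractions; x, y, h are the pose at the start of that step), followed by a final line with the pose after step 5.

0 4 100/13 152/13 -48/13 -7 3 S
1 200/9 200/81 2000/81 1600/81 -7 2 W
2 50/17 5/2 185/34 15/34 -8 2 N
3 200/109 8 1072/109 -672/109 -8 3 E
4 4 100/13 152/13 -48/13 -7 3 S
5 200/9 200/81 2000/81 1600/81 -7 2 W
final -8 2 N

n=0: pose=(-7,3,S); sL=4, sR=100/13; mL=152/13, mR=-48/13; mL+mR=8 → advance +1; mR−mL=-200/13 → turn -1·90°
n=1: pose=(-7,2,W); sL=200/9, sR=200/81; mL=2000/81, mR=1600/81; mL+mR=400/9 → advance +1; mR−mL=-400/81 → turn -1·90°
n=2: pose=(-8,2,N); sL=50/17, sR=5/2; mL=185/34, mR=15/34; mL+mR=100/17 → advance +1; mR−mL=-5 → turn -1·90°
n=3: pose=(-8,3,E); sL=200/109, sR=8; mL=1072/109, mR=-672/109; mL+mR=400/109 → advance +1; mR−mL=-16 → turn -1·90°
n=4: pose=(-7,3,S); sL=4, sR=100/13; mL=152/13, mR=-48/13; mL+mR=8 → advance +1; mR−mL=-200/13 → turn -1·90°
n=5: pose=(-7,2,W); sL=200/9, sR=200/81; mL=2000/81, mR=1600/81; mL+mR=400/9 → advance +1; mR−mL=-400/81 → turn -1·90°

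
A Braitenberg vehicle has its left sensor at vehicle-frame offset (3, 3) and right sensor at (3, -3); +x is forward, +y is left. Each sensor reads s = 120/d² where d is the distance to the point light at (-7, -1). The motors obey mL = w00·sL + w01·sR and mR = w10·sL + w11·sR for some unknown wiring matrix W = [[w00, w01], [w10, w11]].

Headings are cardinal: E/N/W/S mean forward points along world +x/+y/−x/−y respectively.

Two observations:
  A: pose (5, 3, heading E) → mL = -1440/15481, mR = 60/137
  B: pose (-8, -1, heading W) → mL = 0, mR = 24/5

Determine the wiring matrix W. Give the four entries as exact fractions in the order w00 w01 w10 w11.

1 -1 1 0

obs A: pose=(5,3,E) → sL=60/137, sR=60/113, mL=-1440/15481, mR=60/137
obs B: pose=(-8,-1,W) → sL=24/5, sR=24/5, mL=0, mR=24/5
sensor matrix S = [[60/137, 60/113], [24/5, 24/5]]; det S = -6912/15481
solve [mL_A; mL_B] = S·[w00; w01] and [mR_A; mR_B] = S·[w10; w11]:
  w00 = 1, w01 = -1, w10 = 1, w11 = 0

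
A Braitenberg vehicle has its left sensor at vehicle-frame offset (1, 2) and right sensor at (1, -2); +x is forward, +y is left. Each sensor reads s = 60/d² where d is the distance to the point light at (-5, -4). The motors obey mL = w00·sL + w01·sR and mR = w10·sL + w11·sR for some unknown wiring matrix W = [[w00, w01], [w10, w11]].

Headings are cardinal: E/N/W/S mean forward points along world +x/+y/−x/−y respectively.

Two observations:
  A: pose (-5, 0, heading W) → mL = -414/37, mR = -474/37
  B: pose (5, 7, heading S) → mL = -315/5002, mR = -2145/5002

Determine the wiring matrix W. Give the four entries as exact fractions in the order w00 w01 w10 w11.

obs A: pose=(-5,0,W) → sL=12, sR=60/37, mL=-414/37, mR=-474/37
obs B: pose=(5,7,S) → sL=15/61, sR=15/41, mL=-315/5002, mR=-2145/5002
sensor matrix S = [[12, 60/37], [15/61, 15/41]]; det S = 369360/92537
solve [mL_A; mL_B] = S·[w00; w01] and [mR_A; mR_B] = S·[w10; w11]:
  w00 = -1, w01 = 1/2, w10 = -1, w11 = -1/2

-1 1/2 -1 -1/2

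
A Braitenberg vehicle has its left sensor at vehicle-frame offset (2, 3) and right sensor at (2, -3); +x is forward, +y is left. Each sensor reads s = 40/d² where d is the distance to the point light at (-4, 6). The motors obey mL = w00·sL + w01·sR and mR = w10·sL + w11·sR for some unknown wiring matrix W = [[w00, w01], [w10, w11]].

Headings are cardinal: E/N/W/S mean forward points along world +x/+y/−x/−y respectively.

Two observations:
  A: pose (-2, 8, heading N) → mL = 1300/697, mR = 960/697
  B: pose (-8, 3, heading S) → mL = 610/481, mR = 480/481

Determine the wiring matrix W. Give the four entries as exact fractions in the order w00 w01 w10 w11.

1 -1/2 1 -1

obs A: pose=(-2,8,N) → sL=40/17, sR=40/41, mL=1300/697, mR=960/697
obs B: pose=(-8,3,S) → sL=20/13, sR=20/37, mL=610/481, mR=480/481
sensor matrix S = [[40/17, 40/41], [20/13, 20/37]]; det S = -76800/335257
solve [mL_A; mL_B] = S·[w00; w01] and [mR_A; mR_B] = S·[w10; w11]:
  w00 = 1, w01 = -1/2, w10 = 1, w11 = -1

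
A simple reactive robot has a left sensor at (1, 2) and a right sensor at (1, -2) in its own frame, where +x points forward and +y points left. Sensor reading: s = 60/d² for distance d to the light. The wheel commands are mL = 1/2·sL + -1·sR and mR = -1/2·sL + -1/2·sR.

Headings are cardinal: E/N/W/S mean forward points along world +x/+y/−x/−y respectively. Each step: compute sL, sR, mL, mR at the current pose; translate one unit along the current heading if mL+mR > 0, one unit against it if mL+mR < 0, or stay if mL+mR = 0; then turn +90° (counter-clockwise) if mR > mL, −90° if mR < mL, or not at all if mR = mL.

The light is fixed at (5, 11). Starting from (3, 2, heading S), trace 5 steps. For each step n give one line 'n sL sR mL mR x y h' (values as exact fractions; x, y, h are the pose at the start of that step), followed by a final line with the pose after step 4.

n=0: pose=(3,2,S); sL=3/5, sR=15/29; mL=-63/290, mR=-81/145; mL+mR=-45/58 → advance -1; mR−mL=-99/290 → turn -1·90°
n=1: pose=(3,3,W); sL=60/109, sR=4/3; mL=-346/327, mR=-308/327; mL+mR=-2 → advance -1; mR−mL=38/327 → turn +1·90°
n=2: pose=(4,3,S); sL=30/41, sR=2/3; mL=-37/123, mR=-86/123; mL+mR=-1 → advance -1; mR−mL=-49/123 → turn -1·90°
n=3: pose=(4,4,W); sL=12/17, sR=60/29; mL=-846/493, mR=-684/493; mL+mR=-90/29 → advance -1; mR−mL=162/493 → turn +1·90°
n=4: pose=(5,4,S); sL=15/17, sR=15/17; mL=-15/34, mR=-15/17; mL+mR=-45/34 → advance -1; mR−mL=-15/34 → turn -1·90°

0 3/5 15/29 -63/290 -81/145 3 2 S
1 60/109 4/3 -346/327 -308/327 3 3 W
2 30/41 2/3 -37/123 -86/123 4 3 S
3 12/17 60/29 -846/493 -684/493 4 4 W
4 15/17 15/17 -15/34 -15/17 5 4 S
final 5 5 W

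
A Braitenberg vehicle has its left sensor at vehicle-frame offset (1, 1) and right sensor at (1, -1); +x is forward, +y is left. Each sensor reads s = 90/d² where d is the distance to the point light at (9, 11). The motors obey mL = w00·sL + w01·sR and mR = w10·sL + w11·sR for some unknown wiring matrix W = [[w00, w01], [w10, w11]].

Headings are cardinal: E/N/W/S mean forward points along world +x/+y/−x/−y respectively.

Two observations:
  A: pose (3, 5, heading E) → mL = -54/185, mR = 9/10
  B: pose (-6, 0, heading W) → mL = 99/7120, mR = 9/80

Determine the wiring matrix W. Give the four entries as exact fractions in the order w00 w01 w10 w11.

obs A: pose=(3,5,E) → sL=9/5, sR=45/37, mL=-54/185, mR=9/10
obs B: pose=(-6,0,W) → sL=9/40, sR=45/178, mL=99/7120, mR=9/80
sensor matrix S = [[9/5, 45/37], [9/40, 45/178]]; det S = 4779/26344
solve [mL_A; mL_B] = S·[w00; w01] and [mR_A; mR_B] = S·[w10; w11]:
  w00 = -1/2, w01 = 1/2, w10 = 1/2, w11 = 0

-1/2 1/2 1/2 0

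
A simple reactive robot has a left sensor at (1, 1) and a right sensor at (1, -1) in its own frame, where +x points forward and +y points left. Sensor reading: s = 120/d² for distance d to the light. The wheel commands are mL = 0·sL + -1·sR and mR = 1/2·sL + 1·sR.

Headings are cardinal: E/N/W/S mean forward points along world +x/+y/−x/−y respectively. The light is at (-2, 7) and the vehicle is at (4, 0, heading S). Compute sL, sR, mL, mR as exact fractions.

120/113 120/89 -120/89 18900/10057

left sensor world pos  = (5, -1); dL² = 113
right sensor world pos = (3, -1); dR² = 89
sL = 120/113 = 120/113
sR = 120/89 = 120/89
mL = 0·sL + -1·sR = -120/89
mR = 1/2·sL + 1·sR = 18900/10057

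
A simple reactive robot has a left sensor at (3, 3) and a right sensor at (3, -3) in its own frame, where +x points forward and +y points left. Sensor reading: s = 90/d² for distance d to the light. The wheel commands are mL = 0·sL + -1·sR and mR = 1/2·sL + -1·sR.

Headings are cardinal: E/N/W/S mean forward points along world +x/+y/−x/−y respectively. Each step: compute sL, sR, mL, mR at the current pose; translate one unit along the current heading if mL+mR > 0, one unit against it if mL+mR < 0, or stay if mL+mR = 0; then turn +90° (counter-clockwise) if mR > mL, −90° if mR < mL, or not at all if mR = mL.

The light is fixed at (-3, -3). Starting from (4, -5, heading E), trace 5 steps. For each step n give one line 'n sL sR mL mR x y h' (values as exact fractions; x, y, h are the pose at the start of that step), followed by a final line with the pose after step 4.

n=0: pose=(4,-5,E); sL=90/101, sR=18/25; mL=-18/25, mR=-693/2525; mL+mR=-2511/2525 → advance -1; mR−mL=45/101 → turn +1·90°
n=1: pose=(3,-5,N); sL=9, sR=45/41; mL=-45/41, mR=279/82; mL+mR=189/82 → advance +1; mR−mL=9/2 → turn +1·90°
n=2: pose=(3,-4,W); sL=18/5, sR=90/13; mL=-90/13, mR=-333/65; mL+mR=-783/65 → advance -1; mR−mL=9/5 → turn +1·90°
n=3: pose=(4,-4,S); sL=45/58, sR=45/16; mL=-45/16, mR=-1125/464; mL+mR=-1215/232 → advance -1; mR−mL=45/116 → turn +1·90°
n=4: pose=(4,-3,E); sL=90/109, sR=90/109; mL=-90/109, mR=-45/109; mL+mR=-135/109 → advance -1; mR−mL=45/109 → turn +1·90°

0 90/101 18/25 -18/25 -693/2525 4 -5 E
1 9 45/41 -45/41 279/82 3 -5 N
2 18/5 90/13 -90/13 -333/65 3 -4 W
3 45/58 45/16 -45/16 -1125/464 4 -4 S
4 90/109 90/109 -90/109 -45/109 4 -3 E
final 3 -3 N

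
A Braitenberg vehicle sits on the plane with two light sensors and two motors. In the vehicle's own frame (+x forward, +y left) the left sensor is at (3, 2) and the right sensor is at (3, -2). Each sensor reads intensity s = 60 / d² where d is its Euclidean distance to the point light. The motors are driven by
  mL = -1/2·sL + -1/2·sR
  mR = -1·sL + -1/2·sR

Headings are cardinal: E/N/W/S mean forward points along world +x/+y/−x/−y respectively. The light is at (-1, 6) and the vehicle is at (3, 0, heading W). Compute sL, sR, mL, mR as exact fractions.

12/13 60/17 -492/221 -594/221

left sensor world pos  = (0, -2); dL² = 65
right sensor world pos = (0, 2); dR² = 17
sL = 60/65 = 12/13
sR = 60/17 = 60/17
mL = -1/2·sL + -1/2·sR = -492/221
mR = -1·sL + -1/2·sR = -594/221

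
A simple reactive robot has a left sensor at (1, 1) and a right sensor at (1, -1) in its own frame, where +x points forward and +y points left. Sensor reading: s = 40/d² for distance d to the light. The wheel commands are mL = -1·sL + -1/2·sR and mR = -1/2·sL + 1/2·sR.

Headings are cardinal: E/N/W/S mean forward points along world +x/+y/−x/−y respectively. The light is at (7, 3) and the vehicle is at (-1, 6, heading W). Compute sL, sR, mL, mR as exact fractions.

8/17 40/97 -1116/1649 -48/1649

left sensor world pos  = (-2, 5); dL² = 85
right sensor world pos = (-2, 7); dR² = 97
sL = 40/85 = 8/17
sR = 40/97 = 40/97
mL = -1·sL + -1/2·sR = -1116/1649
mR = -1/2·sL + 1/2·sR = -48/1649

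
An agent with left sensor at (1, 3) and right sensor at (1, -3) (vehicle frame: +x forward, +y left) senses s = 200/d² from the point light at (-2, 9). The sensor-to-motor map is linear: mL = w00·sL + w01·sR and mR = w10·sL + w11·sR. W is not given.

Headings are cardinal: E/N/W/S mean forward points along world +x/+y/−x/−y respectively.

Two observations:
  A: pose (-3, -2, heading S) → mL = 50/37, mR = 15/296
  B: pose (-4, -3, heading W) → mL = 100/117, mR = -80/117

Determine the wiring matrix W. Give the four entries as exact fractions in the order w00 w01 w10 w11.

obs A: pose=(-3,-2,S) → sL=50/37, sR=5/4, mL=50/37, mR=15/296
obs B: pose=(-4,-3,W) → sL=100/117, sR=20/9, mL=100/117, mR=-80/117
sensor matrix S = [[50/37, 5/4], [100/117, 20/9]]; det S = 8375/4329
solve [mL_A; mL_B] = S·[w00; w01] and [mR_A; mR_B] = S·[w10; w11]:
  w00 = 1, w01 = 0, w10 = 1/2, w11 = -1/2

1 0 1/2 -1/2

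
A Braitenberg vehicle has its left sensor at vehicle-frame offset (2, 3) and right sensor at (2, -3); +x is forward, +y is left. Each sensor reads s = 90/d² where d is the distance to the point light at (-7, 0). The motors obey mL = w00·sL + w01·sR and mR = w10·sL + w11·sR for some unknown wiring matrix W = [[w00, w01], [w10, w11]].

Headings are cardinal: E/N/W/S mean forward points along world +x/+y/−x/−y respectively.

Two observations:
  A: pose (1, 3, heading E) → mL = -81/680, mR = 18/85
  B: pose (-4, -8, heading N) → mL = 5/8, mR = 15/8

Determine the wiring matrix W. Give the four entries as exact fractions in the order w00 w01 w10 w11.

obs A: pose=(1,3,E) → sL=45/68, sR=9/10, mL=-81/680, mR=18/85
obs B: pose=(-4,-8,N) → sL=5/2, sR=5/4, mL=5/8, mR=15/8
sensor matrix S = [[45/68, 9/10], [5/2, 5/4]]; det S = -387/272
solve [mL_A; mL_B] = S·[w00; w01] and [mR_A; mR_B] = S·[w10; w11]:
  w00 = 1/2, w01 = -1/2, w10 = 1, w11 = -1/2

1/2 -1/2 1 -1/2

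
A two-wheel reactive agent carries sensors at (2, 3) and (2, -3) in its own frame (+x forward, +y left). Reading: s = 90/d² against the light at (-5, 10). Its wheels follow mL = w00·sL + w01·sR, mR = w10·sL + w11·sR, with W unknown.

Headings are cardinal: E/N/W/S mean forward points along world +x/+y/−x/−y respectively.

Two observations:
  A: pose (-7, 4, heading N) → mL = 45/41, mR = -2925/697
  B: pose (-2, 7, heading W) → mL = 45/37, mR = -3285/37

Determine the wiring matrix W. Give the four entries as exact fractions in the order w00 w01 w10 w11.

obs A: pose=(-7,4,N) → sL=90/41, sR=90/17, mL=45/41, mR=-2925/697
obs B: pose=(-2,7,W) → sL=90/37, sR=90, mL=45/37, mR=-3285/37
sensor matrix S = [[90/41, 90/17], [90/37, 90]]; det S = 4762800/25789
solve [mL_A; mL_B] = S·[w00; w01] and [mR_A; mR_B] = S·[w10; w11]:
  w00 = 1/2, w01 = 0, w10 = 1/2, w11 = -1

1/2 0 1/2 -1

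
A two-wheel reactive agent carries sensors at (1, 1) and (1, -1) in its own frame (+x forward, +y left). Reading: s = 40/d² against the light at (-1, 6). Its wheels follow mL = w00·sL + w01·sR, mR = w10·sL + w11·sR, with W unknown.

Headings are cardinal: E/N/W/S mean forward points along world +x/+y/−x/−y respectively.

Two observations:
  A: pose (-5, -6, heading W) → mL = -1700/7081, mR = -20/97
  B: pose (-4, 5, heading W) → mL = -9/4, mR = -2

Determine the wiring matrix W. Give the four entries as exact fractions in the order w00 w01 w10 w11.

obs A: pose=(-5,-6,W) → sL=20/97, sR=20/73, mL=-1700/7081, mR=-20/97
obs B: pose=(-4,5,W) → sL=2, sR=5/2, mL=-9/4, mR=-2
sensor matrix S = [[20/97, 20/73], [2, 5/2]]; det S = -230/7081
solve [mL_A; mL_B] = S·[w00; w01] and [mR_A; mR_B] = S·[w10; w11]:
  w00 = -1/2, w01 = -1/2, w10 = -1, w11 = 0

-1/2 -1/2 -1 0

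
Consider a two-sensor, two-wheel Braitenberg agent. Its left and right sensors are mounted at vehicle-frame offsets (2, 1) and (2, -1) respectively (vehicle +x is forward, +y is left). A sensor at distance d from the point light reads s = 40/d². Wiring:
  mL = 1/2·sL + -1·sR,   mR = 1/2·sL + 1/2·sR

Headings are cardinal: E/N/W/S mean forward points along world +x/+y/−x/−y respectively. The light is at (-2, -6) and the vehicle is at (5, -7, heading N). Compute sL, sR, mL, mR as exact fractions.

40/37 8/13 -36/481 408/481

left sensor world pos  = (4, -5); dL² = 37
right sensor world pos = (6, -5); dR² = 65
sL = 40/37 = 40/37
sR = 40/65 = 8/13
mL = 1/2·sL + -1·sR = -36/481
mR = 1/2·sL + 1/2·sR = 408/481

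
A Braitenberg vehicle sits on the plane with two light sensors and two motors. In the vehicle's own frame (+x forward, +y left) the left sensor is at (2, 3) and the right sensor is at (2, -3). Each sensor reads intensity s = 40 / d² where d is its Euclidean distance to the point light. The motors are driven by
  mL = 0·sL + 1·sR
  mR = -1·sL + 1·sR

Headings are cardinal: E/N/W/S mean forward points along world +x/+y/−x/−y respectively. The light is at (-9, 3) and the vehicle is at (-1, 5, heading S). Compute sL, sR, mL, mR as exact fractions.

left sensor world pos  = (2, 3); dL² = 121
right sensor world pos = (-4, 3); dR² = 25
sL = 40/121 = 40/121
sR = 40/25 = 8/5
mL = 0·sL + 1·sR = 8/5
mR = -1·sL + 1·sR = 768/605

40/121 8/5 8/5 768/605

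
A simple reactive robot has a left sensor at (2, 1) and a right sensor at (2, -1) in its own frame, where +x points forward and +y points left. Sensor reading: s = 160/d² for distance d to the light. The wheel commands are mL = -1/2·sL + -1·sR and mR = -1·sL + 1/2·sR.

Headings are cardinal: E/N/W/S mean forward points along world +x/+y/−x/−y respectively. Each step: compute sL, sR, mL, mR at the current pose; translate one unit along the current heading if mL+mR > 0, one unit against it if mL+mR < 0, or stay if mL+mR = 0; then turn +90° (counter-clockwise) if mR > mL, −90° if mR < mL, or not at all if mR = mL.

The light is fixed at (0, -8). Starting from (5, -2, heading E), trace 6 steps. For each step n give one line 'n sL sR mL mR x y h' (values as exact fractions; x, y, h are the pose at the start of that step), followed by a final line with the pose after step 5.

n=0: pose=(5,-2,E); sL=80/49, sR=80/37; mL=-5400/1813, mR=-1000/1813; mL+mR=-6400/1813 → advance -1; mR−mL=4400/1813 → turn +1·90°
n=1: pose=(4,-2,N); sL=160/73, sR=160/89; mL=-18800/6497, mR=-8400/6497; mL+mR=-27200/6497 → advance -1; mR−mL=10400/6497 → turn +1·90°
n=2: pose=(4,-3,W); sL=8, sR=4; mL=-8, mR=-6; mL+mR=-14 → advance -1; mR−mL=2 → turn +1·90°
n=3: pose=(5,-3,S); sL=32/9, sR=32/5; mL=-368/45, mR=-16/45; mL+mR=-128/15 → advance -1; mR−mL=352/45 → turn +1·90°
n=4: pose=(5,-2,E); sL=80/49, sR=80/37; mL=-5400/1813, mR=-1000/1813; mL+mR=-6400/1813 → advance -1; mR−mL=4400/1813 → turn +1·90°
n=5: pose=(4,-2,N); sL=160/73, sR=160/89; mL=-18800/6497, mR=-8400/6497; mL+mR=-27200/6497 → advance -1; mR−mL=10400/6497 → turn +1·90°

0 80/49 80/37 -5400/1813 -1000/1813 5 -2 E
1 160/73 160/89 -18800/6497 -8400/6497 4 -2 N
2 8 4 -8 -6 4 -3 W
3 32/9 32/5 -368/45 -16/45 5 -3 S
4 80/49 80/37 -5400/1813 -1000/1813 5 -2 E
5 160/73 160/89 -18800/6497 -8400/6497 4 -2 N
final 4 -3 W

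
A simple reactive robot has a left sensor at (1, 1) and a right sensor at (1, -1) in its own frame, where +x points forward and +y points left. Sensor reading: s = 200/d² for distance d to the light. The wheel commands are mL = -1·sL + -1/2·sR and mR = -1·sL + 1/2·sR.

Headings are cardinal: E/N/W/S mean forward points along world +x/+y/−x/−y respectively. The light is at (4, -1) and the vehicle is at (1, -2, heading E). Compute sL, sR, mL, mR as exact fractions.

50 25 -125/2 -75/2

left sensor world pos  = (2, -1); dL² = 4
right sensor world pos = (2, -3); dR² = 8
sL = 200/4 = 50
sR = 200/8 = 25
mL = -1·sL + -1/2·sR = -125/2
mR = -1·sL + 1/2·sR = -75/2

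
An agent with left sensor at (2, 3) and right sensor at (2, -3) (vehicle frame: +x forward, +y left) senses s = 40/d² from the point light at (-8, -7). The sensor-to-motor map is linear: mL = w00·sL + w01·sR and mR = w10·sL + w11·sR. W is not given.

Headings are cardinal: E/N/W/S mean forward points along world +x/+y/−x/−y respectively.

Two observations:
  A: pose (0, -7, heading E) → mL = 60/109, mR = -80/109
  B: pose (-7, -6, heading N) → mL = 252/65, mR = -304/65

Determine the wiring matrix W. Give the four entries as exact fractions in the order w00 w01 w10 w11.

obs A: pose=(0,-7,E) → sL=40/109, sR=40/109, mL=60/109, mR=-80/109
obs B: pose=(-7,-6,N) → sL=40/13, sR=8/5, mL=252/65, mR=-304/65
sensor matrix S = [[40/109, 40/109], [40/13, 8/5]]; det S = -768/1417
solve [mL_A; mL_B] = S·[w00; w01] and [mR_A; mR_B] = S·[w10; w11]:
  w00 = 1, w01 = 1/2, w10 = -1, w11 = -1

1 1/2 -1 -1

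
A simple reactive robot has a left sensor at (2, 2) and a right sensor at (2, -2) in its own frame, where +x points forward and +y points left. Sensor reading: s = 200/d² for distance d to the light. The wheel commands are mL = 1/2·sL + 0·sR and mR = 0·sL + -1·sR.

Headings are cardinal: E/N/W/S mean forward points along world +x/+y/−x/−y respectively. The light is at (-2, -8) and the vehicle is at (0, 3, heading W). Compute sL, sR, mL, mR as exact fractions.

left sensor world pos  = (-2, 1); dL² = 81
right sensor world pos = (-2, 5); dR² = 169
sL = 200/81 = 200/81
sR = 200/169 = 200/169
mL = 1/2·sL + 0·sR = 100/81
mR = 0·sL + -1·sR = -200/169

200/81 200/169 100/81 -200/169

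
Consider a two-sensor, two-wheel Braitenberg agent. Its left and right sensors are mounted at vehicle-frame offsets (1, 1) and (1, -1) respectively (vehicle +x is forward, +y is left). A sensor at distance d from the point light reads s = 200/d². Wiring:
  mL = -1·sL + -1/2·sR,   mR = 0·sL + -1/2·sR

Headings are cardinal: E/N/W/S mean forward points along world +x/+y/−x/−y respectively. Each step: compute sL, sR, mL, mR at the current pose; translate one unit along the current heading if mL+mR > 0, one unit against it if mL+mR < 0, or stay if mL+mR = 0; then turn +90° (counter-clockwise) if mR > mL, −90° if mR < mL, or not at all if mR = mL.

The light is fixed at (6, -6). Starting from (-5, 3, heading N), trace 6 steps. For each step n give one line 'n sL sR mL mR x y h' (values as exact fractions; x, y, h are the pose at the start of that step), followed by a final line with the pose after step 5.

0 50/61 1 -161/122 -1/2 -5 3 N
1 200/193 8/9 -2572/1737 -4/9 -5 2 W
2 20/13 20/17 -470/221 -10/17 -4 2 S
3 200/181 40/29 -9420/5249 -20/29 -4 3 E
4 50/61 1 -161/122 -1/2 -5 3 N
5 200/193 8/9 -2572/1737 -4/9 -5 2 W
final -4 2 S

n=0: pose=(-5,3,N); sL=50/61, sR=1; mL=-161/122, mR=-1/2; mL+mR=-111/61 → advance -1; mR−mL=50/61 → turn +1·90°
n=1: pose=(-5,2,W); sL=200/193, sR=8/9; mL=-2572/1737, mR=-4/9; mL+mR=-3344/1737 → advance -1; mR−mL=200/193 → turn +1·90°
n=2: pose=(-4,2,S); sL=20/13, sR=20/17; mL=-470/221, mR=-10/17; mL+mR=-600/221 → advance -1; mR−mL=20/13 → turn +1·90°
n=3: pose=(-4,3,E); sL=200/181, sR=40/29; mL=-9420/5249, mR=-20/29; mL+mR=-13040/5249 → advance -1; mR−mL=200/181 → turn +1·90°
n=4: pose=(-5,3,N); sL=50/61, sR=1; mL=-161/122, mR=-1/2; mL+mR=-111/61 → advance -1; mR−mL=50/61 → turn +1·90°
n=5: pose=(-5,2,W); sL=200/193, sR=8/9; mL=-2572/1737, mR=-4/9; mL+mR=-3344/1737 → advance -1; mR−mL=200/193 → turn +1·90°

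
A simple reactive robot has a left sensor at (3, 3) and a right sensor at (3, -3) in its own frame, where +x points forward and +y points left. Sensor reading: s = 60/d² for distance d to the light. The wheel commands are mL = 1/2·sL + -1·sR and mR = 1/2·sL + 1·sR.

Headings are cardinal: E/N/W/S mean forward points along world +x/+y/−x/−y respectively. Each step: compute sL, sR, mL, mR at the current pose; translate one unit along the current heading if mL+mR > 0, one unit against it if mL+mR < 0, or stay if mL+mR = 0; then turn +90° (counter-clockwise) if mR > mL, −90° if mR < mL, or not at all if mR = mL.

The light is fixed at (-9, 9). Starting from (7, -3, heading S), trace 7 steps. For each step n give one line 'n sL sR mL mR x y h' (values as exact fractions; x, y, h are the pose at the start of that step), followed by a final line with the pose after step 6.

n=0: pose=(7,-3,S); sL=30/293, sR=30/197; mL=-5835/57721, mR=11745/57721; mL+mR=30/293 → advance +1; mR−mL=60/197 → turn +1·90°
n=1: pose=(7,-4,E); sL=60/461, sR=60/617; mL=-9150/284437, mR=46170/284437; mL+mR=60/461 → advance +1; mR−mL=120/617 → turn +1·90°
n=2: pose=(8,-4,N); sL=15/74, sR=3/25; mL=-69/3700, mR=819/3700; mL+mR=15/74 → advance +1; mR−mL=6/25 → turn +1·90°
n=3: pose=(8,-3,W); sL=60/421, sR=60/277; mL=-16950/116617, mR=33570/116617; mL+mR=60/421 → advance +1; mR−mL=120/277 → turn +1·90°
n=4: pose=(7,-3,S); sL=30/293, sR=30/197; mL=-5835/57721, mR=11745/57721; mL+mR=30/293 → advance +1; mR−mL=60/197 → turn +1·90°
n=5: pose=(7,-4,E); sL=60/461, sR=60/617; mL=-9150/284437, mR=46170/284437; mL+mR=60/461 → advance +1; mR−mL=120/617 → turn +1·90°
n=6: pose=(8,-4,N); sL=15/74, sR=3/25; mL=-69/3700, mR=819/3700; mL+mR=15/74 → advance +1; mR−mL=6/25 → turn +1·90°

0 30/293 30/197 -5835/57721 11745/57721 7 -3 S
1 60/461 60/617 -9150/284437 46170/284437 7 -4 E
2 15/74 3/25 -69/3700 819/3700 8 -4 N
3 60/421 60/277 -16950/116617 33570/116617 8 -3 W
4 30/293 30/197 -5835/57721 11745/57721 7 -3 S
5 60/461 60/617 -9150/284437 46170/284437 7 -4 E
6 15/74 3/25 -69/3700 819/3700 8 -4 N
final 8 -3 W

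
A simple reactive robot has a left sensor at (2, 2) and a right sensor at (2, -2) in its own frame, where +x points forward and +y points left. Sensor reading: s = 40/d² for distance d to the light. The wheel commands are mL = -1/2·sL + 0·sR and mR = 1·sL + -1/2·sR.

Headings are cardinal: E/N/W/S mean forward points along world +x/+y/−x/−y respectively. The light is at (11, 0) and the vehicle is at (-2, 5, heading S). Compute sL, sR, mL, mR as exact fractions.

left sensor world pos  = (0, 3); dL² = 130
right sensor world pos = (-4, 3); dR² = 234
sL = 40/130 = 4/13
sR = 40/234 = 20/117
mL = -1/2·sL + 0·sR = -2/13
mR = 1·sL + -1/2·sR = 2/9

4/13 20/117 -2/13 2/9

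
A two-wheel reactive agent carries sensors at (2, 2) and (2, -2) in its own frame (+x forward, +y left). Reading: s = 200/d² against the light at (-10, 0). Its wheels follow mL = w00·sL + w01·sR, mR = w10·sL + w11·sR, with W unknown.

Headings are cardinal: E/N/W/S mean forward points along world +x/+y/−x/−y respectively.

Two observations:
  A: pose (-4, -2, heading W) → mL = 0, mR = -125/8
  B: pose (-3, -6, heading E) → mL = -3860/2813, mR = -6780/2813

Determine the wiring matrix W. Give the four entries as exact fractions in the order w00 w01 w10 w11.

obs A: pose=(-4,-2,W) → sL=25/4, sR=25/2, mL=0, mR=-125/8
obs B: pose=(-3,-6,E) → sL=200/97, sR=40/29, mL=-3860/2813, mR=-6780/2813
sensor matrix S = [[25/4, 25/2], [200/97, 40/29]]; det S = -48250/2813
solve [mL_A; mL_B] = S·[w00; w01] and [mR_A; mR_B] = S·[w10; w11]:
  w00 = -1, w01 = 1/2, w10 = -1/2, w11 = -1

-1 1/2 -1/2 -1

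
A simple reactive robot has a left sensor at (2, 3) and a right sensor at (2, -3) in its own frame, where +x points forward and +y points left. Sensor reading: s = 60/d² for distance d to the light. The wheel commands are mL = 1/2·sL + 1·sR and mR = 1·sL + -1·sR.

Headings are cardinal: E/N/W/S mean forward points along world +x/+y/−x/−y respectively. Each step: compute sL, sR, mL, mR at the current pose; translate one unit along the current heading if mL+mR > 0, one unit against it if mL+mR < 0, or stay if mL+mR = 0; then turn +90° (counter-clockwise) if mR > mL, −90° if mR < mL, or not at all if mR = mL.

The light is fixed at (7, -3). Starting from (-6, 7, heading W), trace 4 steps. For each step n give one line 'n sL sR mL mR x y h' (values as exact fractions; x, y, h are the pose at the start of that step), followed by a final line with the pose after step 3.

n=0: pose=(-6,7,W); sL=30/137, sR=30/197; mL=7065/26989, mR=1800/26989; mL+mR=45/137 → advance +1; mR−mL=-5265/26989 → turn -1·90°
n=1: pose=(-7,7,N); sL=60/433, sR=12/53; mL=6786/22949, mR=-2016/22949; mL+mR=90/433 → advance +1; mR−mL=-8802/22949 → turn -1·90°
n=2: pose=(-7,8,E); sL=3/17, sR=15/52; mL=333/884, mR=-99/884; mL+mR=9/34 → advance +1; mR−mL=-108/221 → turn -1·90°
n=3: pose=(-6,8,S); sL=60/181, sR=60/337; mL=20970/60997, mR=9360/60997; mL+mR=90/181 → advance +1; mR−mL=-11610/60997 → turn -1·90°

0 30/137 30/197 7065/26989 1800/26989 -6 7 W
1 60/433 12/53 6786/22949 -2016/22949 -7 7 N
2 3/17 15/52 333/884 -99/884 -7 8 E
3 60/181 60/337 20970/60997 9360/60997 -6 8 S
final -6 7 W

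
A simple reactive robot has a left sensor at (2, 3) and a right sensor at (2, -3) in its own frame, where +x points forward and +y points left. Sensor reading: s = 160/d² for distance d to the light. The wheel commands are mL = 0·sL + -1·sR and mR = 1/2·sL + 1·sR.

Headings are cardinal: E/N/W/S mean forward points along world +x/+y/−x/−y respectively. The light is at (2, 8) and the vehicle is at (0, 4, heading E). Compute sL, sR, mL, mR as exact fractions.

160 160/49 -160/49 4080/49

left sensor world pos  = (2, 7); dL² = 1
right sensor world pos = (2, 1); dR² = 49
sL = 160/1 = 160
sR = 160/49 = 160/49
mL = 0·sL + -1·sR = -160/49
mR = 1/2·sL + 1·sR = 4080/49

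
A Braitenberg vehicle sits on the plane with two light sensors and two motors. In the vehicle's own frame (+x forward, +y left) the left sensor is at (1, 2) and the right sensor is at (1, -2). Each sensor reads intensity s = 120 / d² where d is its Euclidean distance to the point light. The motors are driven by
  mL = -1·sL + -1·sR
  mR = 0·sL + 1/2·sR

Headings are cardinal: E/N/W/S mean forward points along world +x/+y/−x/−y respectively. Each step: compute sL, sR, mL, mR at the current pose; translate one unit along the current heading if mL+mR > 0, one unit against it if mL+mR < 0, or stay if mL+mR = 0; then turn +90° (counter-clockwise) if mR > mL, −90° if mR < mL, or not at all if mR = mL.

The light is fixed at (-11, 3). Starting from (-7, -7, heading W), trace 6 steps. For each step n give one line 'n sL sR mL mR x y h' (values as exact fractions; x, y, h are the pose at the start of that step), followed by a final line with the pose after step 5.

0 40/51 120/73 -9040/3723 60/73 -7 -7 W
1 12/17 12/13 -360/221 6/13 -6 -7 S
2 24/17 120/157 -5808/2669 60/157 -6 -6 E
3 30/17 6/5 -252/85 3/5 -7 -6 N
4 40/51 120/73 -9040/3723 60/73 -7 -7 W
5 12/17 12/13 -360/221 6/13 -6 -7 S
final -6 -6 E

n=0: pose=(-7,-7,W); sL=40/51, sR=120/73; mL=-9040/3723, mR=60/73; mL+mR=-5980/3723 → advance -1; mR−mL=12100/3723 → turn +1·90°
n=1: pose=(-6,-7,S); sL=12/17, sR=12/13; mL=-360/221, mR=6/13; mL+mR=-258/221 → advance -1; mR−mL=462/221 → turn +1·90°
n=2: pose=(-6,-6,E); sL=24/17, sR=120/157; mL=-5808/2669, mR=60/157; mL+mR=-4788/2669 → advance -1; mR−mL=6828/2669 → turn +1·90°
n=3: pose=(-7,-6,N); sL=30/17, sR=6/5; mL=-252/85, mR=3/5; mL+mR=-201/85 → advance -1; mR−mL=303/85 → turn +1·90°
n=4: pose=(-7,-7,W); sL=40/51, sR=120/73; mL=-9040/3723, mR=60/73; mL+mR=-5980/3723 → advance -1; mR−mL=12100/3723 → turn +1·90°
n=5: pose=(-6,-7,S); sL=12/17, sR=12/13; mL=-360/221, mR=6/13; mL+mR=-258/221 → advance -1; mR−mL=462/221 → turn +1·90°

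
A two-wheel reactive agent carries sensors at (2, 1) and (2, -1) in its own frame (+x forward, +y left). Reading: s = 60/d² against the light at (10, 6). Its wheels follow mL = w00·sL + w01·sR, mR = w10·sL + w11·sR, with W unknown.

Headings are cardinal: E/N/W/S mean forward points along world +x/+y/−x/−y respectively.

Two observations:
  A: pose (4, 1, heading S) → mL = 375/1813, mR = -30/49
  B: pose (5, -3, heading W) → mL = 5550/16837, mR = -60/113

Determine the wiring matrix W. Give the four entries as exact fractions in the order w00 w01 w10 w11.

obs A: pose=(4,1,S) → sL=30/37, sR=30/49, mL=375/1813, mR=-30/49
obs B: pose=(5,-3,W) → sL=60/149, sR=60/113, mL=5550/16837, mR=-60/113
sensor matrix S = [[30/37, 30/49], [60/149, 60/113]]; det S = 5616000/30525481
solve [mL_A; mL_B] = S·[w00; w01] and [mR_A; mR_B] = S·[w10; w11]:
  w00 = -1/2, w01 = 1, w10 = 0, w11 = -1

-1/2 1 0 -1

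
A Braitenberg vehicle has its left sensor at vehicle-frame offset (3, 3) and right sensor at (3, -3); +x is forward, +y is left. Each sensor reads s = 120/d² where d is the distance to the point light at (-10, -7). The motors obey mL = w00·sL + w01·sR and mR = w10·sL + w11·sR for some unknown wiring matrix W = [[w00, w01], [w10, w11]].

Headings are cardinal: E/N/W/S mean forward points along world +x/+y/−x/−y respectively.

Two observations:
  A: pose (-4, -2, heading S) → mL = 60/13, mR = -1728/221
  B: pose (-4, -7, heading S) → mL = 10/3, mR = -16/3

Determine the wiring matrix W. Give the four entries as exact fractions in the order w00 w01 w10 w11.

0 1/2 1 -1

obs A: pose=(-4,-2,S) → sL=24/17, sR=120/13, mL=60/13, mR=-1728/221
obs B: pose=(-4,-7,S) → sL=4/3, sR=20/3, mL=10/3, mR=-16/3
sensor matrix S = [[24/17, 120/13], [4/3, 20/3]]; det S = -640/221
solve [mL_A; mL_B] = S·[w00; w01] and [mR_A; mR_B] = S·[w10; w11]:
  w00 = 0, w01 = 1/2, w10 = 1, w11 = -1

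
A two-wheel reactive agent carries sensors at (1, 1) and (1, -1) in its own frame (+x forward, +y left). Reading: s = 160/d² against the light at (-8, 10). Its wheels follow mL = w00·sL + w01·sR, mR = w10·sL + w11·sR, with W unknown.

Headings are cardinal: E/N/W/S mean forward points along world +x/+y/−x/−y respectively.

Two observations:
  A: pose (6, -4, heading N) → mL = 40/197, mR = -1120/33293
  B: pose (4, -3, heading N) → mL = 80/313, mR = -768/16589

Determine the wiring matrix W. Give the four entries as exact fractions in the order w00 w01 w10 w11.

0 1/2 -1/2 1/2

obs A: pose=(6,-4,N) → sL=80/169, sR=80/197, mL=40/197, mR=-1120/33293
obs B: pose=(4,-3,N) → sL=32/53, sR=160/313, mL=80/313, mR=-768/16589
sensor matrix S = [[80/169, 80/197], [32/53, 160/313]]; det S = -1771520/552297577
solve [mL_A; mL_B] = S·[w00; w01] and [mR_A; mR_B] = S·[w10; w11]:
  w00 = 0, w01 = 1/2, w10 = -1/2, w11 = 1/2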